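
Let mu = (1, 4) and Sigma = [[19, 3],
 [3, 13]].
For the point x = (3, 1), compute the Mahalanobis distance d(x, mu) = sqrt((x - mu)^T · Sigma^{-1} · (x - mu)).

Step 1 — centre the observation: (x - mu) = (2, -3).

Step 2 — invert Sigma. det(Sigma) = 19·13 - (3)² = 238.
  Sigma^{-1} = (1/det) · [[d, -b], [-b, a]] = [[0.0546, -0.0126],
 [-0.0126, 0.0798]].

Step 3 — form the quadratic (x - mu)^T · Sigma^{-1} · (x - mu):
  Sigma^{-1} · (x - mu) = (0.1471, -0.2647).
  (x - mu)^T · [Sigma^{-1} · (x - mu)] = (2)·(0.1471) + (-3)·(-0.2647) = 1.0882.

Step 4 — take square root: d = √(1.0882) ≈ 1.0432.

d(x, mu) = √(1.0882) ≈ 1.0432


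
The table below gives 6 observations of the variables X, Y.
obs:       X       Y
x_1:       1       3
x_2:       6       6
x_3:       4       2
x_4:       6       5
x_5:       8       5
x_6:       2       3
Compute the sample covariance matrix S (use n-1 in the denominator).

Step 1 — column means:
  mean(X) = (1 + 6 + 4 + 6 + 8 + 2) / 6 = 27/6 = 4.5
  mean(Y) = (3 + 6 + 2 + 5 + 5 + 3) / 6 = 24/6 = 4

Step 2 — sample covariance S[i,j] = (1/(n-1)) · Σ_k (x_{k,i} - mean_i) · (x_{k,j} - mean_j), with n-1 = 5.
  S[X,X] = ((-3.5)·(-3.5) + (1.5)·(1.5) + (-0.5)·(-0.5) + (1.5)·(1.5) + (3.5)·(3.5) + (-2.5)·(-2.5)) / 5 = 35.5/5 = 7.1
  S[X,Y] = ((-3.5)·(-1) + (1.5)·(2) + (-0.5)·(-2) + (1.5)·(1) + (3.5)·(1) + (-2.5)·(-1)) / 5 = 15/5 = 3
  S[Y,Y] = ((-1)·(-1) + (2)·(2) + (-2)·(-2) + (1)·(1) + (1)·(1) + (-1)·(-1)) / 5 = 12/5 = 2.4

S is symmetric (S[j,i] = S[i,j]). Assembling:

S = [[7.1, 3],
 [3, 2.4]]


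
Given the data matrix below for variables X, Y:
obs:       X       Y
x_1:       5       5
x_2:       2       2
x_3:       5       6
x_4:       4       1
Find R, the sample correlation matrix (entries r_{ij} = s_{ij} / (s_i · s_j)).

Step 1 — column means:
  mean(X) = (5 + 2 + 5 + 4) / 4 = 16/4 = 4
  mean(Y) = (5 + 2 + 6 + 1) / 4 = 14/4 = 3.5

Step 2 — sample variances and covariances s[i,j] = (1/(n-1)) · Σ_k (x_{k,i} - mean_i) · (x_{k,j} - mean_j), with n-1 = 3:
  s[X,X] = ((1)·(1) + (-2)·(-2) + (1)·(1) + (0)·(0)) / 3 = 6/3 = 2
  s[X,Y] = ((1)·(1.5) + (-2)·(-1.5) + (1)·(2.5) + (0)·(-2.5)) / 3 = 7/3 = 2.3333
  s[Y,Y] = ((1.5)·(1.5) + (-1.5)·(-1.5) + (2.5)·(2.5) + (-2.5)·(-2.5)) / 3 = 17/3 = 5.6667
  Sample standard deviations s_i = √(s[i,i]):
  s(X) = √(2) = 1.4142
  s(Y) = √(5.6667) = 2.3805

Step 3 — r_{ij} = s_{ij} / (s_i · s_j):
  r[X,X] = 1 (diagonal).
  r[X,Y] = 2.3333 / (1.4142 · 2.3805) = 2.3333 / 3.3665 = 0.6931
  r[Y,Y] = 1 (diagonal).

R is symmetric with unit diagonal. Assembling:

R = [[1, 0.6931],
 [0.6931, 1]]


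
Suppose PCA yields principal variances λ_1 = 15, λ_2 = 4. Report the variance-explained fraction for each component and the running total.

Step 1 — total variance = trace(Sigma) = Σ λ_i = 15 + 4 = 19.

Step 2 — fraction explained by component i = λ_i / Σ λ:
  PC1: 15/19 = 0.7895
  PC2: 4/19 = 0.2105

Step 3 — cumulative fraction after k components = (λ_1 + ... + λ_k) / Σ λ:
  k = 1: 15/19 = 0.7895
  k = 2: (15 + 4)/19 = 19/19 = 1

Summary (fraction, with percent):

explained: PC1 0.7895 (78.95%), PC2 0.2105 (21.05%);  cumulative: 0.7895, 1


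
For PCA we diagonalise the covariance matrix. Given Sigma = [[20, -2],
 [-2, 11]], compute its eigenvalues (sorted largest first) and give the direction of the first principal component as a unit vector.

Step 1 — characteristic polynomial of 2×2 Sigma:
  det(Sigma - λI) = λ² - trace · λ + det = 0.
  trace = 20 + 11 = 31, det = 20·11 - (-2)² = 216.
Step 2 — discriminant:
  Δ = trace² - 4·det = 961 - 864 = 97.
Step 3 — eigenvalues:
  λ = (trace ± √Δ)/2 = (31 ± 9.8489)/2,
  λ_1 = 20.4244,  λ_2 = 10.5756.

Step 4 — unit eigenvector for λ_1: solve (Sigma - λ_1 I)v = 0. First row:
  (20 - 20.4244)·v_x + (-2)·v_y = 0, i.e. (-0.4244)·v_x + (-2)·v_y = 0,
  so v ∝ (b, λ_1 - a) = (-2, 0.4244); multiply by -1 so the first entry is positive: u = (2, -0.4244).
  ||u|| = √((2)² + (-0.4244)²) = √(4.1801) ≈ 2.0445,
  v_1 = u/||u|| ≈ (0.9782, -0.2076) (||v_1|| = 1).

λ_1 = 20.4244,  λ_2 = 10.5756;  v_1 ≈ (0.9782, -0.2076)


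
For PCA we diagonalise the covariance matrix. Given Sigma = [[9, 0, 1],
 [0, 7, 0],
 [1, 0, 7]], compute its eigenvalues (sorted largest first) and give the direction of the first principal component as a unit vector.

Step 1 — characteristic polynomial p(λ) = det(λI - Sigma) = λ³ - tr·λ² + c_1·λ - det, where tr = trace, c_1 = sum of the principal 2×2 minors, det = det(Sigma):
  tr = 9 + 7 + 7 = 23,
  c_1 = (9·7 - (0)²) + (9·7 - (1)²) + (7·7 - (0)²) = 63 + 62 + 49 = 174,
  det = 9·(7·7 - (0)²) - (0)·((0)·7 - (0)·(1)) + (1)·((0)·(0) - 7·(1)) = 9·(49) - (0)·(0) + (1)·(-7) = 434.
  So p(λ) = λ³ - 23λ² + 174λ - 434.
Step 2 — look for an integer root (rational root theorem: any rational root is an integer divisor of 434). Testing λ = 7:
  p(7) = 343 - 1127 + 1218 - 434 = 0  ✓
  Dividing out (λ - 7): p(λ) = (λ - 7)(λ² - 16λ + 62).
Step 3 — remaining eigenvalues from the quadratic λ² - 16λ + 62 = 0:
  Δ = 16² - 4·62 = 256 - 248 = 8,  λ = (16 ± √8)/2 = (16 ± 2.8284)/2 ≈ 9.4142 or 6.5858.
  Sorted: λ_1 = 9.4142,  λ_2 = 7,  λ_3 = 6.5858  (check: sum = 23 = tr ✓).

Step 4 — unit eigenvector for λ_1 ≈ 9.4142: v spans the null space of (Sigma - λ_1 I), whose rows are
  r_1 = (-0.4142, 0, 1),  r_2 = (0, -2.4142, 0),  r_3 = (1, 0, -2.4142).
  v is orthogonal to every row, so take v ∝ r_1 × r_2 = ((0)·(0) - (1)·(-2.4142), (1)·(0) - (-0.4142)·(0), (-0.4142)·(-2.4142) - (0)·(0)) ≈ (2.4142, 0, 1).
  Let u = (2.4142, 0, 1).
  ||u|| = √((2.4142)² + (0)² + (1)²) = √(6.8284) ≈ 2.6131,  v_1 = u/||u|| ≈ (0.9239, 0, 0.3827) (||v_1|| = 1).

λ_1 = 9.4142,  λ_2 = 7,  λ_3 = 6.5858;  v_1 ≈ (0.9239, 0, 0.3827)


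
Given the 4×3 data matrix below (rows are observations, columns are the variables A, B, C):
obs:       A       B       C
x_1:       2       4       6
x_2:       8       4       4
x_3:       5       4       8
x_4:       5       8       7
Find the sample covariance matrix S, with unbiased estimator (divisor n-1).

Step 1 — column means:
  mean(A) = (2 + 8 + 5 + 5) / 4 = 20/4 = 5
  mean(B) = (4 + 4 + 4 + 8) / 4 = 20/4 = 5
  mean(C) = (6 + 4 + 8 + 7) / 4 = 25/4 = 6.25

Step 2 — sample covariance S[i,j] = (1/(n-1)) · Σ_k (x_{k,i} - mean_i) · (x_{k,j} - mean_j), with n-1 = 3.
  S[A,A] = ((-3)·(-3) + (3)·(3) + (0)·(0) + (0)·(0)) / 3 = 18/3 = 6
  S[A,B] = ((-3)·(-1) + (3)·(-1) + (0)·(-1) + (0)·(3)) / 3 = 0/3 = 0
  S[A,C] = ((-3)·(-0.25) + (3)·(-2.25) + (0)·(1.75) + (0)·(0.75)) / 3 = -6/3 = -2
  S[B,B] = ((-1)·(-1) + (-1)·(-1) + (-1)·(-1) + (3)·(3)) / 3 = 12/3 = 4
  S[B,C] = ((-1)·(-0.25) + (-1)·(-2.25) + (-1)·(1.75) + (3)·(0.75)) / 3 = 3/3 = 1
  S[C,C] = ((-0.25)·(-0.25) + (-2.25)·(-2.25) + (1.75)·(1.75) + (0.75)·(0.75)) / 3 = 8.75/3 = 2.9167

S is symmetric (S[j,i] = S[i,j]). Assembling:

S = [[6, 0, -2],
 [0, 4, 1],
 [-2, 1, 2.9167]]


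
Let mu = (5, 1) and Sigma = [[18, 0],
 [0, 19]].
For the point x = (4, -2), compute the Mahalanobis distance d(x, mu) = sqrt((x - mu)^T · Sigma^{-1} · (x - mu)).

Step 1 — centre the observation: (x - mu) = (-1, -3).

Step 2 — invert Sigma. det(Sigma) = 18·19 - (0)² = 342.
  Sigma^{-1} = (1/det) · [[d, -b], [-b, a]] = [[0.0556, 0],
 [0, 0.0526]].

Step 3 — form the quadratic (x - mu)^T · Sigma^{-1} · (x - mu):
  Sigma^{-1} · (x - mu) = (-0.0556, -0.1579).
  (x - mu)^T · [Sigma^{-1} · (x - mu)] = (-1)·(-0.0556) + (-3)·(-0.1579) = 0.5292.

Step 4 — take square root: d = √(0.5292) ≈ 0.7275.

d(x, mu) = √(0.5292) ≈ 0.7275


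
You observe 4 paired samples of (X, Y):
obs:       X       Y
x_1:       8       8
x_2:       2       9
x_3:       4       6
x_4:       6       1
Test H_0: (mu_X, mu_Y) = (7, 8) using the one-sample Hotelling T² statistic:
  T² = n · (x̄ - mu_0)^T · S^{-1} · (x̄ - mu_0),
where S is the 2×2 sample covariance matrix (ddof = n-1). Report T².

Step 1 — sample mean vector:
  mean(X) = (8 + 2 + 4 + 6) / 4 = 20/4 = 5
  mean(Y) = (8 + 9 + 6 + 1) / 4 = 24/4 = 6
  x̄ = (5, 6),  deviation x̄ - mu_0 = (5, 6) - (7, 8) = (-2, -2).

Step 2 — sample covariance matrix, S[i,j] = (1/(n-1)) · Σ_k (x_{k,i} - mean_i) · (x_{k,j} - mean_j), divisor n-1 = 3:
  S[X,X] = ((3)·(3) + (-3)·(-3) + (-1)·(-1) + (1)·(1)) / 3 = 20/3 = 6.6667
  S[X,Y] = ((3)·(2) + (-3)·(3) + (-1)·(0) + (1)·(-5)) / 3 = -8/3 = -2.6667
  S[Y,Y] = ((2)·(2) + (3)·(3) + (0)·(0) + (-5)·(-5)) / 3 = 38/3 = 12.6667
  S = [[6.6667, -2.6667],
 [-2.6667, 12.6667]].

Step 3 — invert S. det(S) = 6.6667·12.6667 - (-2.6667)² = 77.3333.
  S^{-1} = (1/det) · [[d, -b], [-b, a]] = [[0.1638, 0.0345],
 [0.0345, 0.0862]].

Step 4 — quadratic form (x̄ - mu_0)^T · S^{-1} · (x̄ - mu_0):
  S^{-1} · (x̄ - mu_0) = (-0.3966, -0.2414),
  (x̄ - mu_0)^T · [...] = (-2)·(-0.3966) + (-2)·(-0.2414) = 1.2759.

Step 5 — scale by n: T² = 4 · 1.2759 = 5.1034.

T² ≈ 5.1034


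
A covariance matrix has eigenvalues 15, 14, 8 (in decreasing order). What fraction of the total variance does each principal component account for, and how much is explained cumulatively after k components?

Step 1 — total variance = trace(Sigma) = Σ λ_i = 15 + 14 + 8 = 37.

Step 2 — fraction explained by component i = λ_i / Σ λ:
  PC1: 15/37 = 0.4054
  PC2: 14/37 = 0.3784
  PC3: 8/37 = 0.2162

Step 3 — cumulative fraction after k components = (λ_1 + ... + λ_k) / Σ λ:
  k = 1: 15/37 = 0.4054
  k = 2: (15 + 14)/37 = 29/37 = 0.7838
  k = 3: (15 + 14 + 8)/37 = 37/37 = 1

Summary (fraction, with percent):

explained: PC1 0.4054 (40.54%), PC2 0.3784 (37.84%), PC3 0.2162 (21.62%);  cumulative: 0.4054, 0.7838, 1


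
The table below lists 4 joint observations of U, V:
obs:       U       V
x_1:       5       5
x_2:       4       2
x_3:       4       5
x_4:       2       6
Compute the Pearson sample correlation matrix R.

Step 1 — column means:
  mean(U) = (5 + 4 + 4 + 2) / 4 = 15/4 = 3.75
  mean(V) = (5 + 2 + 5 + 6) / 4 = 18/4 = 4.5

Step 2 — sample variances and covariances s[i,j] = (1/(n-1)) · Σ_k (x_{k,i} - mean_i) · (x_{k,j} - mean_j), with n-1 = 3:
  s[U,U] = ((1.25)·(1.25) + (0.25)·(0.25) + (0.25)·(0.25) + (-1.75)·(-1.75)) / 3 = 4.75/3 = 1.5833
  s[U,V] = ((1.25)·(0.5) + (0.25)·(-2.5) + (0.25)·(0.5) + (-1.75)·(1.5)) / 3 = -2.5/3 = -0.8333
  s[V,V] = ((0.5)·(0.5) + (-2.5)·(-2.5) + (0.5)·(0.5) + (1.5)·(1.5)) / 3 = 9/3 = 3
  Sample standard deviations s_i = √(s[i,i]):
  s(U) = √(1.5833) = 1.2583
  s(V) = √(3) = 1.7321

Step 3 — r_{ij} = s_{ij} / (s_i · s_j):
  r[U,U] = 1 (diagonal).
  r[U,V] = -0.8333 / (1.2583 · 1.7321) = -0.8333 / 2.1794 = -0.3824
  r[V,V] = 1 (diagonal).

R is symmetric with unit diagonal. Assembling:

R = [[1, -0.3824],
 [-0.3824, 1]]


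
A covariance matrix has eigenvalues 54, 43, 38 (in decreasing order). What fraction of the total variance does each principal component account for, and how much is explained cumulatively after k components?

Step 1 — total variance = trace(Sigma) = Σ λ_i = 54 + 43 + 38 = 135.

Step 2 — fraction explained by component i = λ_i / Σ λ:
  PC1: 54/135 = 0.4
  PC2: 43/135 = 0.3185
  PC3: 38/135 = 0.2815

Step 3 — cumulative fraction after k components = (λ_1 + ... + λ_k) / Σ λ:
  k = 1: 54/135 = 0.4
  k = 2: (54 + 43)/135 = 97/135 = 0.7185
  k = 3: (54 + 43 + 38)/135 = 135/135 = 1

Summary (fraction, with percent):

explained: PC1 0.4 (40%), PC2 0.3185 (31.85%), PC3 0.2815 (28.15%);  cumulative: 0.4, 0.7185, 1


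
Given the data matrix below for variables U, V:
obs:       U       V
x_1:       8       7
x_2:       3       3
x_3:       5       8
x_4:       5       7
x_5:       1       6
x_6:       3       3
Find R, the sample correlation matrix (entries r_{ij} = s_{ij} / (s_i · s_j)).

Step 1 — column means:
  mean(U) = (8 + 3 + 5 + 5 + 1 + 3) / 6 = 25/6 = 4.1667
  mean(V) = (7 + 3 + 8 + 7 + 6 + 3) / 6 = 34/6 = 5.6667

Step 2 — sample variances and covariances s[i,j] = (1/(n-1)) · Σ_k (x_{k,i} - mean_i) · (x_{k,j} - mean_j), with n-1 = 5:
  s[U,U] = ((3.8333)·(3.8333) + (-1.1667)·(-1.1667) + (0.8333)·(0.8333) + (0.8333)·(0.8333) + (-3.1667)·(-3.1667) + (-1.1667)·(-1.1667)) / 5 = 28.8333/5 = 5.7667
  s[U,V] = ((3.8333)·(1.3333) + (-1.1667)·(-2.6667) + (0.8333)·(2.3333) + (0.8333)·(1.3333) + (-3.1667)·(0.3333) + (-1.1667)·(-2.6667)) / 5 = 13.3333/5 = 2.6667
  s[V,V] = ((1.3333)·(1.3333) + (-2.6667)·(-2.6667) + (2.3333)·(2.3333) + (1.3333)·(1.3333) + (0.3333)·(0.3333) + (-2.6667)·(-2.6667)) / 5 = 23.3333/5 = 4.6667
  Sample standard deviations s_i = √(s[i,i]):
  s(U) = √(5.7667) = 2.4014
  s(V) = √(4.6667) = 2.1602

Step 3 — r_{ij} = s_{ij} / (s_i · s_j):
  r[U,U] = 1 (diagonal).
  r[U,V] = 2.6667 / (2.4014 · 2.1602) = 2.6667 / 5.1876 = 0.514
  r[V,V] = 1 (diagonal).

R is symmetric with unit diagonal. Assembling:

R = [[1, 0.514],
 [0.514, 1]]


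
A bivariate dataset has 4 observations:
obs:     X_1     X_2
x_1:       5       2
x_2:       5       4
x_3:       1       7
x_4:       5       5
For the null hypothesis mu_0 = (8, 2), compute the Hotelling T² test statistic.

Step 1 — sample mean vector:
  mean(X_1) = (5 + 5 + 1 + 5) / 4 = 16/4 = 4
  mean(X_2) = (2 + 4 + 7 + 5) / 4 = 18/4 = 4.5
  x̄ = (4, 4.5),  deviation x̄ - mu_0 = (4, 4.5) - (8, 2) = (-4, 2.5).

Step 2 — sample covariance matrix, S[i,j] = (1/(n-1)) · Σ_k (x_{k,i} - mean_i) · (x_{k,j} - mean_j), divisor n-1 = 3:
  S[X_1,X_1] = ((1)·(1) + (1)·(1) + (-3)·(-3) + (1)·(1)) / 3 = 12/3 = 4
  S[X_1,X_2] = ((1)·(-2.5) + (1)·(-0.5) + (-3)·(2.5) + (1)·(0.5)) / 3 = -10/3 = -3.3333
  S[X_2,X_2] = ((-2.5)·(-2.5) + (-0.5)·(-0.5) + (2.5)·(2.5) + (0.5)·(0.5)) / 3 = 13/3 = 4.3333
  S = [[4, -3.3333],
 [-3.3333, 4.3333]].

Step 3 — invert S. det(S) = 4·4.3333 - (-3.3333)² = 6.2222.
  S^{-1} = (1/det) · [[d, -b], [-b, a]] = [[0.6964, 0.5357],
 [0.5357, 0.6429]].

Step 4 — quadratic form (x̄ - mu_0)^T · S^{-1} · (x̄ - mu_0):
  S^{-1} · (x̄ - mu_0) = (-1.4464, -0.5357),
  (x̄ - mu_0)^T · [...] = (-4)·(-1.4464) + (2.5)·(-0.5357) = 4.4464.

Step 5 — scale by n: T² = 4 · 4.4464 = 17.7857.

T² ≈ 17.7857


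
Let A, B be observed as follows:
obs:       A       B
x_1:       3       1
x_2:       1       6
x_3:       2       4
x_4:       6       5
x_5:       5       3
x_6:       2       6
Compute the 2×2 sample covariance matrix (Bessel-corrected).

Step 1 — column means:
  mean(A) = (3 + 1 + 2 + 6 + 5 + 2) / 6 = 19/6 = 3.1667
  mean(B) = (1 + 6 + 4 + 5 + 3 + 6) / 6 = 25/6 = 4.1667

Step 2 — sample covariance S[i,j] = (1/(n-1)) · Σ_k (x_{k,i} - mean_i) · (x_{k,j} - mean_j), with n-1 = 5.
  S[A,A] = ((-0.1667)·(-0.1667) + (-2.1667)·(-2.1667) + (-1.1667)·(-1.1667) + (2.8333)·(2.8333) + (1.8333)·(1.8333) + (-1.1667)·(-1.1667)) / 5 = 18.8333/5 = 3.7667
  S[A,B] = ((-0.1667)·(-3.1667) + (-2.1667)·(1.8333) + (-1.1667)·(-0.1667) + (2.8333)·(0.8333) + (1.8333)·(-1.1667) + (-1.1667)·(1.8333)) / 5 = -5.1667/5 = -1.0333
  S[B,B] = ((-3.1667)·(-3.1667) + (1.8333)·(1.8333) + (-0.1667)·(-0.1667) + (0.8333)·(0.8333) + (-1.1667)·(-1.1667) + (1.8333)·(1.8333)) / 5 = 18.8333/5 = 3.7667

S is symmetric (S[j,i] = S[i,j]). Assembling:

S = [[3.7667, -1.0333],
 [-1.0333, 3.7667]]


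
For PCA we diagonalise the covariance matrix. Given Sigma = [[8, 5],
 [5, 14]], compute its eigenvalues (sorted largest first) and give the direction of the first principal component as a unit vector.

Step 1 — characteristic polynomial of 2×2 Sigma:
  det(Sigma - λI) = λ² - trace · λ + det = 0.
  trace = 8 + 14 = 22, det = 8·14 - (5)² = 87.
Step 2 — discriminant:
  Δ = trace² - 4·det = 484 - 348 = 136.
Step 3 — eigenvalues:
  λ = (trace ± √Δ)/2 = (22 ± 11.6619)/2,
  λ_1 = 16.831,  λ_2 = 5.169.

Step 4 — unit eigenvector for λ_1: solve (Sigma - λ_1 I)v = 0. First row:
  (8 - 16.831)·v_x + (5)·v_y = 0, i.e. (-8.831)·v_x + (5)·v_y = 0,
  so v ∝ (b, λ_1 - a) = (5, 8.831) = u.
  ||u|| = √((5)² + (8.831)²) = √(102.9857) ≈ 10.1482,
  v_1 = u/||u|| ≈ (0.4927, 0.8702) (||v_1|| = 1).

λ_1 = 16.831,  λ_2 = 5.169;  v_1 ≈ (0.4927, 0.8702)


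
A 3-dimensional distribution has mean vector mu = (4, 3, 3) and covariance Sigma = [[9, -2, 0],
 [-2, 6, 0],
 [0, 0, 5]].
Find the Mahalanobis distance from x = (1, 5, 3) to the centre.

Step 1 — centre the observation: (x - mu) = (-3, 2, 0).

Step 2 — invert Sigma (cofactor / det for 3×3, or solve directly):
  Sigma^{-1} = [[0.12, 0.04, 0],
 [0.04, 0.18, 0],
 [0, 0, 0.2]].

Step 3 — form the quadratic (x - mu)^T · Sigma^{-1} · (x - mu):
  Sigma^{-1} · (x - mu) = (-0.28, 0.24, 0).
  (x - mu)^T · [Sigma^{-1} · (x - mu)] = (-3)·(-0.28) + (2)·(0.24) + (0)·(0) = 1.32.

Step 4 — take square root: d = √(1.32) ≈ 1.1489.

d(x, mu) = √(1.32) ≈ 1.1489


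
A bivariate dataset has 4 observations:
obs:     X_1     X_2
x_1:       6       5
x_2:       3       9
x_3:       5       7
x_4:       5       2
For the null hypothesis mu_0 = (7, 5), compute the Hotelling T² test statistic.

Step 1 — sample mean vector:
  mean(X_1) = (6 + 3 + 5 + 5) / 4 = 19/4 = 4.75
  mean(X_2) = (5 + 9 + 7 + 2) / 4 = 23/4 = 5.75
  x̄ = (4.75, 5.75),  deviation x̄ - mu_0 = (4.75, 5.75) - (7, 5) = (-2.25, 0.75).

Step 2 — sample covariance matrix, S[i,j] = (1/(n-1)) · Σ_k (x_{k,i} - mean_i) · (x_{k,j} - mean_j), divisor n-1 = 3:
  S[X_1,X_1] = ((1.25)·(1.25) + (-1.75)·(-1.75) + (0.25)·(0.25) + (0.25)·(0.25)) / 3 = 4.75/3 = 1.5833
  S[X_1,X_2] = ((1.25)·(-0.75) + (-1.75)·(3.25) + (0.25)·(1.25) + (0.25)·(-3.75)) / 3 = -7.25/3 = -2.4167
  S[X_2,X_2] = ((-0.75)·(-0.75) + (3.25)·(3.25) + (1.25)·(1.25) + (-3.75)·(-3.75)) / 3 = 26.75/3 = 8.9167
  S = [[1.5833, -2.4167],
 [-2.4167, 8.9167]].

Step 3 — invert S. det(S) = 1.5833·8.9167 - (-2.4167)² = 8.2778.
  S^{-1} = (1/det) · [[d, -b], [-b, a]] = [[1.0772, 0.2919],
 [0.2919, 0.1913]].

Step 4 — quadratic form (x̄ - mu_0)^T · S^{-1} · (x̄ - mu_0):
  S^{-1} · (x̄ - mu_0) = (-2.2047, -0.5134),
  (x̄ - mu_0)^T · [...] = (-2.25)·(-2.2047) + (0.75)·(-0.5134) = 4.5755.

Step 5 — scale by n: T² = 4 · 4.5755 = 18.302.

T² ≈ 18.302


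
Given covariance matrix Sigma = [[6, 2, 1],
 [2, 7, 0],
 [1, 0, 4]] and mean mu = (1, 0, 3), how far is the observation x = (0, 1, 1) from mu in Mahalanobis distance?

Step 1 — centre the observation: (x - mu) = (-1, 1, -2).

Step 2 — invert Sigma (cofactor / det for 3×3, or solve directly):
  Sigma^{-1} = [[0.1931, -0.0552, -0.0483],
 [-0.0552, 0.1586, 0.0138],
 [-0.0483, 0.0138, 0.2621]].

Step 3 — form the quadratic (x - mu)^T · Sigma^{-1} · (x - mu):
  Sigma^{-1} · (x - mu) = (-0.1517, 0.1862, -0.4621).
  (x - mu)^T · [Sigma^{-1} · (x - mu)] = (-1)·(-0.1517) + (1)·(0.1862) + (-2)·(-0.4621) = 1.2621.

Step 4 — take square root: d = √(1.2621) ≈ 1.1234.

d(x, mu) = √(1.2621) ≈ 1.1234


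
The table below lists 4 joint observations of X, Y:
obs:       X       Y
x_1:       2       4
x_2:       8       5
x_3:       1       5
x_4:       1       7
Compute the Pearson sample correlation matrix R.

Step 1 — column means:
  mean(X) = (2 + 8 + 1 + 1) / 4 = 12/4 = 3
  mean(Y) = (4 + 5 + 5 + 7) / 4 = 21/4 = 5.25

Step 2 — sample variances and covariances s[i,j] = (1/(n-1)) · Σ_k (x_{k,i} - mean_i) · (x_{k,j} - mean_j), with n-1 = 3:
  s[X,X] = ((-1)·(-1) + (5)·(5) + (-2)·(-2) + (-2)·(-2)) / 3 = 34/3 = 11.3333
  s[X,Y] = ((-1)·(-1.25) + (5)·(-0.25) + (-2)·(-0.25) + (-2)·(1.75)) / 3 = -3/3 = -1
  s[Y,Y] = ((-1.25)·(-1.25) + (-0.25)·(-0.25) + (-0.25)·(-0.25) + (1.75)·(1.75)) / 3 = 4.75/3 = 1.5833
  Sample standard deviations s_i = √(s[i,i]):
  s(X) = √(11.3333) = 3.3665
  s(Y) = √(1.5833) = 1.2583

Step 3 — r_{ij} = s_{ij} / (s_i · s_j):
  r[X,X] = 1 (diagonal).
  r[X,Y] = -1 / (3.3665 · 1.2583) = -1 / 4.2361 = -0.2361
  r[Y,Y] = 1 (diagonal).

R is symmetric with unit diagonal. Assembling:

R = [[1, -0.2361],
 [-0.2361, 1]]


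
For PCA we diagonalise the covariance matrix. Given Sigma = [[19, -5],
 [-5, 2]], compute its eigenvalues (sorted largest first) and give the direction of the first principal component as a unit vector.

Step 1 — characteristic polynomial of 2×2 Sigma:
  det(Sigma - λI) = λ² - trace · λ + det = 0.
  trace = 19 + 2 = 21, det = 19·2 - (-5)² = 13.
Step 2 — discriminant:
  Δ = trace² - 4·det = 441 - 52 = 389.
Step 3 — eigenvalues:
  λ = (trace ± √Δ)/2 = (21 ± 19.7231)/2,
  λ_1 = 20.3615,  λ_2 = 0.6385.

Step 4 — unit eigenvector for λ_1: solve (Sigma - λ_1 I)v = 0. First row:
  (19 - 20.3615)·v_x + (-5)·v_y = 0, i.e. (-1.3615)·v_x + (-5)·v_y = 0,
  so v ∝ (b, λ_1 - a) = (-5, 1.3615); multiply by -1 so the first entry is positive: u = (5, -1.3615).
  ||u|| = √((5)² + (-1.3615)²) = √(26.8538) ≈ 5.1821,
  v_1 = u/||u|| ≈ (0.9649, -0.2627) (||v_1|| = 1).

λ_1 = 20.3615,  λ_2 = 0.6385;  v_1 ≈ (0.9649, -0.2627)


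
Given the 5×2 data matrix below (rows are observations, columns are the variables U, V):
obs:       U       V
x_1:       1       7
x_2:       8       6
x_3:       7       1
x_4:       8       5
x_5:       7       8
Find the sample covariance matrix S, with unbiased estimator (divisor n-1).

Step 1 — column means:
  mean(U) = (1 + 8 + 7 + 8 + 7) / 5 = 31/5 = 6.2
  mean(V) = (7 + 6 + 1 + 5 + 8) / 5 = 27/5 = 5.4

Step 2 — sample covariance S[i,j] = (1/(n-1)) · Σ_k (x_{k,i} - mean_i) · (x_{k,j} - mean_j), with n-1 = 4.
  S[U,U] = ((-5.2)·(-5.2) + (1.8)·(1.8) + (0.8)·(0.8) + (1.8)·(1.8) + (0.8)·(0.8)) / 4 = 34.8/4 = 8.7
  S[U,V] = ((-5.2)·(1.6) + (1.8)·(0.6) + (0.8)·(-4.4) + (1.8)·(-0.4) + (0.8)·(2.6)) / 4 = -9.4/4 = -2.35
  S[V,V] = ((1.6)·(1.6) + (0.6)·(0.6) + (-4.4)·(-4.4) + (-0.4)·(-0.4) + (2.6)·(2.6)) / 4 = 29.2/4 = 7.3

S is symmetric (S[j,i] = S[i,j]). Assembling:

S = [[8.7, -2.35],
 [-2.35, 7.3]]


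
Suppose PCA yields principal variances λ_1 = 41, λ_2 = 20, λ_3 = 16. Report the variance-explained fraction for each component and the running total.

Step 1 — total variance = trace(Sigma) = Σ λ_i = 41 + 20 + 16 = 77.

Step 2 — fraction explained by component i = λ_i / Σ λ:
  PC1: 41/77 = 0.5325
  PC2: 20/77 = 0.2597
  PC3: 16/77 = 0.2078

Step 3 — cumulative fraction after k components = (λ_1 + ... + λ_k) / Σ λ:
  k = 1: 41/77 = 0.5325
  k = 2: (41 + 20)/77 = 61/77 = 0.7922
  k = 3: (41 + 20 + 16)/77 = 77/77 = 1

Summary (fraction, with percent):

explained: PC1 0.5325 (53.25%), PC2 0.2597 (25.97%), PC3 0.2078 (20.78%);  cumulative: 0.5325, 0.7922, 1


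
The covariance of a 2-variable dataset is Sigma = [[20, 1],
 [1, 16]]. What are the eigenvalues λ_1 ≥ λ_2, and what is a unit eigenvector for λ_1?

Step 1 — characteristic polynomial of 2×2 Sigma:
  det(Sigma - λI) = λ² - trace · λ + det = 0.
  trace = 20 + 16 = 36, det = 20·16 - (1)² = 319.
Step 2 — discriminant:
  Δ = trace² - 4·det = 1296 - 1276 = 20.
Step 3 — eigenvalues:
  λ = (trace ± √Δ)/2 = (36 ± 4.4721)/2,
  λ_1 = 20.2361,  λ_2 = 15.7639.

Step 4 — unit eigenvector for λ_1: solve (Sigma - λ_1 I)v = 0. First row:
  (20 - 20.2361)·v_x + (1)·v_y = 0, i.e. (-0.2361)·v_x + (1)·v_y = 0,
  so v ∝ (b, λ_1 - a) = (1, 0.2361) = u.
  ||u|| = √((1)² + (0.2361)²) = √(1.0557) ≈ 1.0275,
  v_1 = u/||u|| ≈ (0.9732, 0.2298) (||v_1|| = 1).

λ_1 = 20.2361,  λ_2 = 15.7639;  v_1 ≈ (0.9732, 0.2298)


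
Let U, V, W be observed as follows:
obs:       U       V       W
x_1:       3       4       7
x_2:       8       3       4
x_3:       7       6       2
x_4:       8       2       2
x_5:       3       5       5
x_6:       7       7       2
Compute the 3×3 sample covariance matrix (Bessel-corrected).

Step 1 — column means:
  mean(U) = (3 + 8 + 7 + 8 + 3 + 7) / 6 = 36/6 = 6
  mean(V) = (4 + 3 + 6 + 2 + 5 + 7) / 6 = 27/6 = 4.5
  mean(W) = (7 + 4 + 2 + 2 + 5 + 2) / 6 = 22/6 = 3.6667

Step 2 — sample covariance S[i,j] = (1/(n-1)) · Σ_k (x_{k,i} - mean_i) · (x_{k,j} - mean_j), with n-1 = 5.
  S[U,U] = ((-3)·(-3) + (2)·(2) + (1)·(1) + (2)·(2) + (-3)·(-3) + (1)·(1)) / 5 = 28/5 = 5.6
  S[U,V] = ((-3)·(-0.5) + (2)·(-1.5) + (1)·(1.5) + (2)·(-2.5) + (-3)·(0.5) + (1)·(2.5)) / 5 = -4/5 = -0.8
  S[U,W] = ((-3)·(3.3333) + (2)·(0.3333) + (1)·(-1.6667) + (2)·(-1.6667) + (-3)·(1.3333) + (1)·(-1.6667)) / 5 = -20/5 = -4
  S[V,V] = ((-0.5)·(-0.5) + (-1.5)·(-1.5) + (1.5)·(1.5) + (-2.5)·(-2.5) + (0.5)·(0.5) + (2.5)·(2.5)) / 5 = 17.5/5 = 3.5
  S[V,W] = ((-0.5)·(3.3333) + (-1.5)·(0.3333) + (1.5)·(-1.6667) + (-2.5)·(-1.6667) + (0.5)·(1.3333) + (2.5)·(-1.6667)) / 5 = -4/5 = -0.8
  S[W,W] = ((3.3333)·(3.3333) + (0.3333)·(0.3333) + (-1.6667)·(-1.6667) + (-1.6667)·(-1.6667) + (1.3333)·(1.3333) + (-1.6667)·(-1.6667)) / 5 = 21.3333/5 = 4.2667

S is symmetric (S[j,i] = S[i,j]). Assembling:

S = [[5.6, -0.8, -4],
 [-0.8, 3.5, -0.8],
 [-4, -0.8, 4.2667]]


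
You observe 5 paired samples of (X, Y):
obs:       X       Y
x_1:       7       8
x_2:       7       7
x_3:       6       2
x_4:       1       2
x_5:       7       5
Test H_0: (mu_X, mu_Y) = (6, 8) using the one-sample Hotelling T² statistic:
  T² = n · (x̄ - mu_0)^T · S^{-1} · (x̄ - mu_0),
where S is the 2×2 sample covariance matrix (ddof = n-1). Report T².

Step 1 — sample mean vector:
  mean(X) = (7 + 7 + 6 + 1 + 7) / 5 = 28/5 = 5.6
  mean(Y) = (8 + 7 + 2 + 2 + 5) / 5 = 24/5 = 4.8
  x̄ = (5.6, 4.8),  deviation x̄ - mu_0 = (5.6, 4.8) - (6, 8) = (-0.4, -3.2).

Step 2 — sample covariance matrix, S[i,j] = (1/(n-1)) · Σ_k (x_{k,i} - mean_i) · (x_{k,j} - mean_j), divisor n-1 = 4:
  S[X,X] = ((1.4)·(1.4) + (1.4)·(1.4) + (0.4)·(0.4) + (-4.6)·(-4.6) + (1.4)·(1.4)) / 4 = 27.2/4 = 6.8
  S[X,Y] = ((1.4)·(3.2) + (1.4)·(2.2) + (0.4)·(-2.8) + (-4.6)·(-2.8) + (1.4)·(0.2)) / 4 = 19.6/4 = 4.9
  S[Y,Y] = ((3.2)·(3.2) + (2.2)·(2.2) + (-2.8)·(-2.8) + (-2.8)·(-2.8) + (0.2)·(0.2)) / 4 = 30.8/4 = 7.7
  S = [[6.8, 4.9],
 [4.9, 7.7]].

Step 3 — invert S. det(S) = 6.8·7.7 - (4.9)² = 28.35.
  S^{-1} = (1/det) · [[d, -b], [-b, a]] = [[0.2716, -0.1728],
 [-0.1728, 0.2399]].

Step 4 — quadratic form (x̄ - mu_0)^T · S^{-1} · (x̄ - mu_0):
  S^{-1} · (x̄ - mu_0) = (0.4444, -0.6984),
  (x̄ - mu_0)^T · [...] = (-0.4)·(0.4444) + (-3.2)·(-0.6984) = 2.0571.

Step 5 — scale by n: T² = 5 · 2.0571 = 10.2857.

T² ≈ 10.2857


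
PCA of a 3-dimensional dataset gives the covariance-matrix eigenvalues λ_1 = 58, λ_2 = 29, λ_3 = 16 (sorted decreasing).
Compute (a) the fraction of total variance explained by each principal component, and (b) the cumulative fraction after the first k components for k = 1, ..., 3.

Step 1 — total variance = trace(Sigma) = Σ λ_i = 58 + 29 + 16 = 103.

Step 2 — fraction explained by component i = λ_i / Σ λ:
  PC1: 58/103 = 0.5631
  PC2: 29/103 = 0.2816
  PC3: 16/103 = 0.1553

Step 3 — cumulative fraction after k components = (λ_1 + ... + λ_k) / Σ λ:
  k = 1: 58/103 = 0.5631
  k = 2: (58 + 29)/103 = 87/103 = 0.8447
  k = 3: (58 + 29 + 16)/103 = 103/103 = 1

Summary (fraction, with percent):

explained: PC1 0.5631 (56.31%), PC2 0.2816 (28.16%), PC3 0.1553 (15.53%);  cumulative: 0.5631, 0.8447, 1


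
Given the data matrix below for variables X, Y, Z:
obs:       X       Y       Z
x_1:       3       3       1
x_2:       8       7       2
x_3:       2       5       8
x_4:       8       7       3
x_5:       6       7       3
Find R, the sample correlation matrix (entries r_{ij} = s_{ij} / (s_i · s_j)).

Step 1 — column means:
  mean(X) = (3 + 8 + 2 + 8 + 6) / 5 = 27/5 = 5.4
  mean(Y) = (3 + 7 + 5 + 7 + 7) / 5 = 29/5 = 5.8
  mean(Z) = (1 + 2 + 8 + 3 + 3) / 5 = 17/5 = 3.4

Step 2 — sample variances and covariances s[i,j] = (1/(n-1)) · Σ_k (x_{k,i} - mean_i) · (x_{k,j} - mean_j), with n-1 = 4:
  s[X,X] = ((-2.4)·(-2.4) + (2.6)·(2.6) + (-3.4)·(-3.4) + (2.6)·(2.6) + (0.6)·(0.6)) / 4 = 31.2/4 = 7.8
  s[X,Y] = ((-2.4)·(-2.8) + (2.6)·(1.2) + (-3.4)·(-0.8) + (2.6)·(1.2) + (0.6)·(1.2)) / 4 = 16.4/4 = 4.1
  s[X,Z] = ((-2.4)·(-2.4) + (2.6)·(-1.4) + (-3.4)·(4.6) + (2.6)·(-0.4) + (0.6)·(-0.4)) / 4 = -14.8/4 = -3.7
  s[Y,Y] = ((-2.8)·(-2.8) + (1.2)·(1.2) + (-0.8)·(-0.8) + (1.2)·(1.2) + (1.2)·(1.2)) / 4 = 12.8/4 = 3.2
  s[Y,Z] = ((-2.8)·(-2.4) + (1.2)·(-1.4) + (-0.8)·(4.6) + (1.2)·(-0.4) + (1.2)·(-0.4)) / 4 = 0.4/4 = 0.1
  s[Z,Z] = ((-2.4)·(-2.4) + (-1.4)·(-1.4) + (4.6)·(4.6) + (-0.4)·(-0.4) + (-0.4)·(-0.4)) / 4 = 29.2/4 = 7.3
  Sample standard deviations s_i = √(s[i,i]):
  s(X) = √(7.8) = 2.7928
  s(Y) = √(3.2) = 1.7889
  s(Z) = √(7.3) = 2.7019

Step 3 — r_{ij} = s_{ij} / (s_i · s_j):
  r[X,X] = 1 (diagonal).
  r[X,Y] = 4.1 / (2.7928 · 1.7889) = 4.1 / 4.996 = 0.8207
  r[X,Z] = -3.7 / (2.7928 · 2.7019) = -3.7 / 7.5459 = -0.4903
  r[Y,Y] = 1 (diagonal).
  r[Y,Z] = 0.1 / (1.7889 · 2.7019) = 0.1 / 4.8332 = 0.0207
  r[Z,Z] = 1 (diagonal).

R is symmetric with unit diagonal. Assembling:

R = [[1, 0.8207, -0.4903],
 [0.8207, 1, 0.0207],
 [-0.4903, 0.0207, 1]]


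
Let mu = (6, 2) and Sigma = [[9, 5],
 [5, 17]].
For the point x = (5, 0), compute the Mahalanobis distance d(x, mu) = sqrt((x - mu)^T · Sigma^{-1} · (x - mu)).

Step 1 — centre the observation: (x - mu) = (-1, -2).

Step 2 — invert Sigma. det(Sigma) = 9·17 - (5)² = 128.
  Sigma^{-1} = (1/det) · [[d, -b], [-b, a]] = [[0.1328, -0.0391],
 [-0.0391, 0.0703]].

Step 3 — form the quadratic (x - mu)^T · Sigma^{-1} · (x - mu):
  Sigma^{-1} · (x - mu) = (-0.0547, -0.1016).
  (x - mu)^T · [Sigma^{-1} · (x - mu)] = (-1)·(-0.0547) + (-2)·(-0.1016) = 0.2578.

Step 4 — take square root: d = √(0.2578) ≈ 0.5078.

d(x, mu) = √(0.2578) ≈ 0.5078


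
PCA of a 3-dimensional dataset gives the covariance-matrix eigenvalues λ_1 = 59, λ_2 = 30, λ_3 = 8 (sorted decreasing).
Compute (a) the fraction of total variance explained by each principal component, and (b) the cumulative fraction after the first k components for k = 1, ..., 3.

Step 1 — total variance = trace(Sigma) = Σ λ_i = 59 + 30 + 8 = 97.

Step 2 — fraction explained by component i = λ_i / Σ λ:
  PC1: 59/97 = 0.6082
  PC2: 30/97 = 0.3093
  PC3: 8/97 = 0.0825

Step 3 — cumulative fraction after k components = (λ_1 + ... + λ_k) / Σ λ:
  k = 1: 59/97 = 0.6082
  k = 2: (59 + 30)/97 = 89/97 = 0.9175
  k = 3: (59 + 30 + 8)/97 = 97/97 = 1

Summary (fraction, with percent):

explained: PC1 0.6082 (60.82%), PC2 0.3093 (30.93%), PC3 0.0825 (8.25%);  cumulative: 0.6082, 0.9175, 1


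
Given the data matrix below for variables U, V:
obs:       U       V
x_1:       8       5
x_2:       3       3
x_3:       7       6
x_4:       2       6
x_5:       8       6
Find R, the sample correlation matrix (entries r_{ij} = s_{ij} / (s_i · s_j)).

Step 1 — column means:
  mean(U) = (8 + 3 + 7 + 2 + 8) / 5 = 28/5 = 5.6
  mean(V) = (5 + 3 + 6 + 6 + 6) / 5 = 26/5 = 5.2

Step 2 — sample variances and covariances s[i,j] = (1/(n-1)) · Σ_k (x_{k,i} - mean_i) · (x_{k,j} - mean_j), with n-1 = 4:
  s[U,U] = ((2.4)·(2.4) + (-2.6)·(-2.6) + (1.4)·(1.4) + (-3.6)·(-3.6) + (2.4)·(2.4)) / 4 = 33.2/4 = 8.3
  s[U,V] = ((2.4)·(-0.2) + (-2.6)·(-2.2) + (1.4)·(0.8) + (-3.6)·(0.8) + (2.4)·(0.8)) / 4 = 5.4/4 = 1.35
  s[V,V] = ((-0.2)·(-0.2) + (-2.2)·(-2.2) + (0.8)·(0.8) + (0.8)·(0.8) + (0.8)·(0.8)) / 4 = 6.8/4 = 1.7
  Sample standard deviations s_i = √(s[i,i]):
  s(U) = √(8.3) = 2.881
  s(V) = √(1.7) = 1.3038

Step 3 — r_{ij} = s_{ij} / (s_i · s_j):
  r[U,U] = 1 (diagonal).
  r[U,V] = 1.35 / (2.881 · 1.3038) = 1.35 / 3.7563 = 0.3594
  r[V,V] = 1 (diagonal).

R is symmetric with unit diagonal. Assembling:

R = [[1, 0.3594],
 [0.3594, 1]]


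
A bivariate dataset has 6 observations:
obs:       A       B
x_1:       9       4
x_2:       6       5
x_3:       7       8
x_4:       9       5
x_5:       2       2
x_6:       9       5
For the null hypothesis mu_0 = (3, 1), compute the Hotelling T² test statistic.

Step 1 — sample mean vector:
  mean(A) = (9 + 6 + 7 + 9 + 2 + 9) / 6 = 42/6 = 7
  mean(B) = (4 + 5 + 8 + 5 + 2 + 5) / 6 = 29/6 = 4.8333
  x̄ = (7, 4.8333),  deviation x̄ - mu_0 = (7, 4.8333) - (3, 1) = (4, 3.8333).

Step 2 — sample covariance matrix, S[i,j] = (1/(n-1)) · Σ_k (x_{k,i} - mean_i) · (x_{k,j} - mean_j), divisor n-1 = 5:
  S[A,A] = ((2)·(2) + (-1)·(-1) + (0)·(0) + (2)·(2) + (-5)·(-5) + (2)·(2)) / 5 = 38/5 = 7.6
  S[A,B] = ((2)·(-0.8333) + (-1)·(0.1667) + (0)·(3.1667) + (2)·(0.1667) + (-5)·(-2.8333) + (2)·(0.1667)) / 5 = 13/5 = 2.6
  S[B,B] = ((-0.8333)·(-0.8333) + (0.1667)·(0.1667) + (3.1667)·(3.1667) + (0.1667)·(0.1667) + (-2.8333)·(-2.8333) + (0.1667)·(0.1667)) / 5 = 18.8333/5 = 3.7667
  S = [[7.6, 2.6],
 [2.6, 3.7667]].

Step 3 — invert S. det(S) = 7.6·3.7667 - (2.6)² = 21.8667.
  S^{-1} = (1/det) · [[d, -b], [-b, a]] = [[0.1723, -0.1189],
 [-0.1189, 0.3476]].

Step 4 — quadratic form (x̄ - mu_0)^T · S^{-1} · (x̄ - mu_0):
  S^{-1} · (x̄ - mu_0) = (0.2332, 0.8567),
  (x̄ - mu_0)^T · [...] = (4)·(0.2332) + (3.8333)·(0.8567) = 4.217.

Step 5 — scale by n: T² = 6 · 4.217 = 25.3018.

T² ≈ 25.3018


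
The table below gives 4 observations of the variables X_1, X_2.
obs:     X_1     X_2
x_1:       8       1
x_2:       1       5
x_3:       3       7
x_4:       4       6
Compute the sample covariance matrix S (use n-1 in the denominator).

Step 1 — column means:
  mean(X_1) = (8 + 1 + 3 + 4) / 4 = 16/4 = 4
  mean(X_2) = (1 + 5 + 7 + 6) / 4 = 19/4 = 4.75

Step 2 — sample covariance S[i,j] = (1/(n-1)) · Σ_k (x_{k,i} - mean_i) · (x_{k,j} - mean_j), with n-1 = 3.
  S[X_1,X_1] = ((4)·(4) + (-3)·(-3) + (-1)·(-1) + (0)·(0)) / 3 = 26/3 = 8.6667
  S[X_1,X_2] = ((4)·(-3.75) + (-3)·(0.25) + (-1)·(2.25) + (0)·(1.25)) / 3 = -18/3 = -6
  S[X_2,X_2] = ((-3.75)·(-3.75) + (0.25)·(0.25) + (2.25)·(2.25) + (1.25)·(1.25)) / 3 = 20.75/3 = 6.9167

S is symmetric (S[j,i] = S[i,j]). Assembling:

S = [[8.6667, -6],
 [-6, 6.9167]]


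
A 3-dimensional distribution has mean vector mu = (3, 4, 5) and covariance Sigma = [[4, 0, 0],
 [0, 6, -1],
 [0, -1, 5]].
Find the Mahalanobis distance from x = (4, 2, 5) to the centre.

Step 1 — centre the observation: (x - mu) = (1, -2, 0).

Step 2 — invert Sigma (cofactor / det for 3×3, or solve directly):
  Sigma^{-1} = [[0.25, 0, 0],
 [0, 0.1724, 0.0345],
 [0, 0.0345, 0.2069]].

Step 3 — form the quadratic (x - mu)^T · Sigma^{-1} · (x - mu):
  Sigma^{-1} · (x - mu) = (0.25, -0.3448, -0.069).
  (x - mu)^T · [Sigma^{-1} · (x - mu)] = (1)·(0.25) + (-2)·(-0.3448) + (0)·(-0.069) = 0.9397.

Step 4 — take square root: d = √(0.9397) ≈ 0.9694.

d(x, mu) = √(0.9397) ≈ 0.9694


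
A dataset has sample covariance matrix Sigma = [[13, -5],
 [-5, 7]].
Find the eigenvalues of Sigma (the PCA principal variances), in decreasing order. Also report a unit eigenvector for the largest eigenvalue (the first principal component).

Step 1 — characteristic polynomial of 2×2 Sigma:
  det(Sigma - λI) = λ² - trace · λ + det = 0.
  trace = 13 + 7 = 20, det = 13·7 - (-5)² = 66.
Step 2 — discriminant:
  Δ = trace² - 4·det = 400 - 264 = 136.
Step 3 — eigenvalues:
  λ = (trace ± √Δ)/2 = (20 ± 11.6619)/2,
  λ_1 = 15.831,  λ_2 = 4.169.

Step 4 — unit eigenvector for λ_1: solve (Sigma - λ_1 I)v = 0. First row:
  (13 - 15.831)·v_x + (-5)·v_y = 0, i.e. (-2.831)·v_x + (-5)·v_y = 0,
  so v ∝ (b, λ_1 - a) = (-5, 2.831); multiply by -1 so the first entry is positive: u = (5, -2.831).
  ||u|| = √((5)² + (-2.831)²) = √(33.0143) ≈ 5.7458,
  v_1 = u/||u|| ≈ (0.8702, -0.4927) (||v_1|| = 1).

λ_1 = 15.831,  λ_2 = 4.169;  v_1 ≈ (0.8702, -0.4927)


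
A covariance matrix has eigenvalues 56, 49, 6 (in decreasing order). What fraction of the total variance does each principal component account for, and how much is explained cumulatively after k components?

Step 1 — total variance = trace(Sigma) = Σ λ_i = 56 + 49 + 6 = 111.

Step 2 — fraction explained by component i = λ_i / Σ λ:
  PC1: 56/111 = 0.5045
  PC2: 49/111 = 0.4414
  PC3: 6/111 = 0.0541

Step 3 — cumulative fraction after k components = (λ_1 + ... + λ_k) / Σ λ:
  k = 1: 56/111 = 0.5045
  k = 2: (56 + 49)/111 = 105/111 = 0.9459
  k = 3: (56 + 49 + 6)/111 = 111/111 = 1

Summary (fraction, with percent):

explained: PC1 0.5045 (50.45%), PC2 0.4414 (44.14%), PC3 0.0541 (5.41%);  cumulative: 0.5045, 0.9459, 1


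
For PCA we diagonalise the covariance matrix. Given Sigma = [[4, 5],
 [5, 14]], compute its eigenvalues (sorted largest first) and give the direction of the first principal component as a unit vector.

Step 1 — characteristic polynomial of 2×2 Sigma:
  det(Sigma - λI) = λ² - trace · λ + det = 0.
  trace = 4 + 14 = 18, det = 4·14 - (5)² = 31.
Step 2 — discriminant:
  Δ = trace² - 4·det = 324 - 124 = 200.
Step 3 — eigenvalues:
  λ = (trace ± √Δ)/2 = (18 ± 14.1421)/2,
  λ_1 = 16.0711,  λ_2 = 1.9289.

Step 4 — unit eigenvector for λ_1: solve (Sigma - λ_1 I)v = 0. First row:
  (4 - 16.0711)·v_x + (5)·v_y = 0, i.e. (-12.0711)·v_x + (5)·v_y = 0,
  so v ∝ (b, λ_1 - a) = (5, 12.0711) = u.
  ||u|| = √((5)² + (12.0711)²) = √(170.7107) ≈ 13.0656,
  v_1 = u/||u|| ≈ (0.3827, 0.9239) (||v_1|| = 1).

λ_1 = 16.0711,  λ_2 = 1.9289;  v_1 ≈ (0.3827, 0.9239)


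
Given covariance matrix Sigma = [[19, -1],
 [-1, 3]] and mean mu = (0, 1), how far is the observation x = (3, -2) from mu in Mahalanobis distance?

Step 1 — centre the observation: (x - mu) = (3, -3).

Step 2 — invert Sigma. det(Sigma) = 19·3 - (-1)² = 56.
  Sigma^{-1} = (1/det) · [[d, -b], [-b, a]] = [[0.0536, 0.0179],
 [0.0179, 0.3393]].

Step 3 — form the quadratic (x - mu)^T · Sigma^{-1} · (x - mu):
  Sigma^{-1} · (x - mu) = (0.1071, -0.9643).
  (x - mu)^T · [Sigma^{-1} · (x - mu)] = (3)·(0.1071) + (-3)·(-0.9643) = 3.2143.

Step 4 — take square root: d = √(3.2143) ≈ 1.7928.

d(x, mu) = √(3.2143) ≈ 1.7928


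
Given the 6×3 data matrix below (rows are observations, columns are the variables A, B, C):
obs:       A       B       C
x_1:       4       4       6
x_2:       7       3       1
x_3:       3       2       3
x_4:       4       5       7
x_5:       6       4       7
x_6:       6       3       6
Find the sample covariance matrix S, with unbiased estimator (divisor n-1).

Step 1 — column means:
  mean(A) = (4 + 7 + 3 + 4 + 6 + 6) / 6 = 30/6 = 5
  mean(B) = (4 + 3 + 2 + 5 + 4 + 3) / 6 = 21/6 = 3.5
  mean(C) = (6 + 1 + 3 + 7 + 7 + 6) / 6 = 30/6 = 5

Step 2 — sample covariance S[i,j] = (1/(n-1)) · Σ_k (x_{k,i} - mean_i) · (x_{k,j} - mean_j), with n-1 = 5.
  S[A,A] = ((-1)·(-1) + (2)·(2) + (-2)·(-2) + (-1)·(-1) + (1)·(1) + (1)·(1)) / 5 = 12/5 = 2.4
  S[A,B] = ((-1)·(0.5) + (2)·(-0.5) + (-2)·(-1.5) + (-1)·(1.5) + (1)·(0.5) + (1)·(-0.5)) / 5 = 0/5 = 0
  S[A,C] = ((-1)·(1) + (2)·(-4) + (-2)·(-2) + (-1)·(2) + (1)·(2) + (1)·(1)) / 5 = -4/5 = -0.8
  S[B,B] = ((0.5)·(0.5) + (-0.5)·(-0.5) + (-1.5)·(-1.5) + (1.5)·(1.5) + (0.5)·(0.5) + (-0.5)·(-0.5)) / 5 = 5.5/5 = 1.1
  S[B,C] = ((0.5)·(1) + (-0.5)·(-4) + (-1.5)·(-2) + (1.5)·(2) + (0.5)·(2) + (-0.5)·(1)) / 5 = 9/5 = 1.8
  S[C,C] = ((1)·(1) + (-4)·(-4) + (-2)·(-2) + (2)·(2) + (2)·(2) + (1)·(1)) / 5 = 30/5 = 6

S is symmetric (S[j,i] = S[i,j]). Assembling:

S = [[2.4, 0, -0.8],
 [0, 1.1, 1.8],
 [-0.8, 1.8, 6]]


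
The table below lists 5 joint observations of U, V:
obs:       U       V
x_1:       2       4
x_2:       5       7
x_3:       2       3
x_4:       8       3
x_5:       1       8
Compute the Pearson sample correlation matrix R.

Step 1 — column means:
  mean(U) = (2 + 5 + 2 + 8 + 1) / 5 = 18/5 = 3.6
  mean(V) = (4 + 7 + 3 + 3 + 8) / 5 = 25/5 = 5

Step 2 — sample variances and covariances s[i,j] = (1/(n-1)) · Σ_k (x_{k,i} - mean_i) · (x_{k,j} - mean_j), with n-1 = 4:
  s[U,U] = ((-1.6)·(-1.6) + (1.4)·(1.4) + (-1.6)·(-1.6) + (4.4)·(4.4) + (-2.6)·(-2.6)) / 4 = 33.2/4 = 8.3
  s[U,V] = ((-1.6)·(-1) + (1.4)·(2) + (-1.6)·(-2) + (4.4)·(-2) + (-2.6)·(3)) / 4 = -9/4 = -2.25
  s[V,V] = ((-1)·(-1) + (2)·(2) + (-2)·(-2) + (-2)·(-2) + (3)·(3)) / 4 = 22/4 = 5.5
  Sample standard deviations s_i = √(s[i,i]):
  s(U) = √(8.3) = 2.881
  s(V) = √(5.5) = 2.3452

Step 3 — r_{ij} = s_{ij} / (s_i · s_j):
  r[U,U] = 1 (diagonal).
  r[U,V] = -2.25 / (2.881 · 2.3452) = -2.25 / 6.7565 = -0.333
  r[V,V] = 1 (diagonal).

R is symmetric with unit diagonal. Assembling:

R = [[1, -0.333],
 [-0.333, 1]]
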